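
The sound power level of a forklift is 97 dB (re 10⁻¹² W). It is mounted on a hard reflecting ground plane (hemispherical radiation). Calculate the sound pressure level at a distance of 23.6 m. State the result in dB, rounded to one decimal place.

61.6 dB

Free-field hemispherical radiation: L_p = L_w − 10·log₁₀(2π·r²), r = 23.6 m.
2π·r² = 3499 m², 10·log₁₀ of that is 35.440 dB.
L_p = 97 − 35.440 = 61.56 dB.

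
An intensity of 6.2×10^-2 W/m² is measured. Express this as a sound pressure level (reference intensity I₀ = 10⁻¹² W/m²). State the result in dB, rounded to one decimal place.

107.9 dB

L = 10·log₁₀(I/I₀) = 10·log₁₀(6.2×10^-2/10⁻¹²) = 10·log₁₀(6.2×10^10).
L = 10·(0.7924 + 10) = 107.92 dB.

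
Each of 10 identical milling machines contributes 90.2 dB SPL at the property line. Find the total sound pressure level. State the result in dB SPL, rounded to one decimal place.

100.2 dB SPL

L_total = L₁ + 10·log₁₀ N for N identical incoherent sources.
L_total = 90.2 + 10·log₁₀(10) = 90.2 + 10.000 = 100.20 dB SPL.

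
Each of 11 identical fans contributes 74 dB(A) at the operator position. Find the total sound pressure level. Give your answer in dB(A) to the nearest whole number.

84 dB(A)

L_total = L₁ + 10·log₁₀ N for N identical incoherent sources.
L_total = 74 + 10·log₁₀(11) = 74 + 10.414 = 84.41 dB(A).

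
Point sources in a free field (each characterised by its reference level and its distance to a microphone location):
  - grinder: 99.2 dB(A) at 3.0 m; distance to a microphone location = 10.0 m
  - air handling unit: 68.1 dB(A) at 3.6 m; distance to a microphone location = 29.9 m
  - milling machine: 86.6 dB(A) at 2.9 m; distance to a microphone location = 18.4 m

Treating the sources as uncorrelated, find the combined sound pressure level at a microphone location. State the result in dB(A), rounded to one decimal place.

88.8 dB(A)

Propagate each source to the receiver with L = L_ref − 20·log₁₀(r/r_ref), then add intensities.
grinder: 99.2 − 20·log₁₀(10.0/3.0) = 99.2 − 10.46 = 88.74 dB(A).
air handling unit: 68.1 − 20·log₁₀(29.9/3.6) = 68.1 − 18.39 = 49.71 dB(A).
milling machine: 86.6 − 20·log₁₀(18.4/2.9) = 86.6 − 16.05 = 70.55 dB(A).
Σ 10^(L/10) = 7.600e+08 → L_total = 10·log₁₀(7.600e+08) = 88.81 dB(A).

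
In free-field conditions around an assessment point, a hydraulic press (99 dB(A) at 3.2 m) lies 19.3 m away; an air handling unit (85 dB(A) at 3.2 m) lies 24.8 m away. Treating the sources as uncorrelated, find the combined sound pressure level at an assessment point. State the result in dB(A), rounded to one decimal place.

First find each source's level at the receiver (point-source: −20·log₁₀(r/r_ref)), then combine on an intensity basis.
hydraulic press: 99 − 20·log₁₀(19.3/3.2) = 99 − 15.61 = 83.39 dB(A).
air handling unit: 85 − 20·log₁₀(24.8/3.2) = 85 − 17.79 = 67.21 dB(A).
Σ 10^(L/10) = 2.236e+08 → L_total = 10·log₁₀(2.236e+08) = 83.50 dB(A).

83.5 dB(A)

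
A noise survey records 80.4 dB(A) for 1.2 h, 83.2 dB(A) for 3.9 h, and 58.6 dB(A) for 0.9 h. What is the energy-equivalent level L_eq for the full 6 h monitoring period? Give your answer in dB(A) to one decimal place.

L_eq = 10·log₁₀[(1/T)·Σ tᵢ·10^(Lᵢ/10)] with T = 6 h.
Σ tᵢ·10^(Lᵢ/10) = 1.2·10^(80.4/10) + 3.9·10^(83.2/10) + 0.9·10^(58.6/10) = 9.471e+08.
L_eq = 10·log₁₀(9.471e+08/6) = 81.98 dB(A).

82.0 dB(A)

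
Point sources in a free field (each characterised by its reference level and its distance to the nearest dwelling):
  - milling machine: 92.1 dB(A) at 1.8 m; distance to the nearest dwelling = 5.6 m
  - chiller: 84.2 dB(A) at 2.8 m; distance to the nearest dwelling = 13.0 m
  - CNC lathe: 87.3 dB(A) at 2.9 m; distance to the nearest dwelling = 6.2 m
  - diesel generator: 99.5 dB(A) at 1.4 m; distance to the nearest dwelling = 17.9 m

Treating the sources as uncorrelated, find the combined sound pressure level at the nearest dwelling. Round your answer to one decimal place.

First find each source's level at the receiver (point-source: −20·log₁₀(r/r_ref)), then combine on an intensity basis.
milling machine: 92.1 − 20·log₁₀(5.6/1.8) = 92.1 − 9.86 = 82.24 dB(A).
chiller: 84.2 − 20·log₁₀(13.0/2.8) = 84.2 − 13.34 = 70.86 dB(A).
CNC lathe: 87.3 − 20·log₁₀(6.2/2.9) = 87.3 − 6.60 = 80.70 dB(A).
diesel generator: 99.5 − 20·log₁₀(17.9/1.4) = 99.5 − 22.13 = 77.37 dB(A).
Σ 10^(L/10) = 3.518e+08 → L_total = 10·log₁₀(3.518e+08) = 85.46 dB(A).

85.5 dB(A)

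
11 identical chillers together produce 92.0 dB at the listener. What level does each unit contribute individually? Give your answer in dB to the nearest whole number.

82 dB

11 equal contributions raise the level by 10·log₁₀ 11 = 10.414 dB, so each unit alone gives 92.0 − 10.414.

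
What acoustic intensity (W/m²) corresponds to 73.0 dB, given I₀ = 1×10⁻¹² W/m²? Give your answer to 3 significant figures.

2.00e-05 W/m²

L = 10·log₁₀(I/I₀) ⇒ I = I₀·10^(L/10) = 10⁻¹² × 10^7.30.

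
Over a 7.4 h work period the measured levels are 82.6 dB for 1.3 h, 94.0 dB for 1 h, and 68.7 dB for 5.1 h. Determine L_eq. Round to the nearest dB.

86 dB

The energy average is taken in the linear domain: L_eq = 10·log₁₀[(Σ tᵢ·10^(Lᵢ/10))/T], T = 7.4 h.
Σ tᵢ·10^(Lᵢ/10) = 1.3·10^(82.6/10) + 1·10^(94.0/10) + 5.1·10^(68.7/10) = 2.786e+09.
L_eq = 10·log₁₀(2.786e+09/7.4) = 85.76 dB.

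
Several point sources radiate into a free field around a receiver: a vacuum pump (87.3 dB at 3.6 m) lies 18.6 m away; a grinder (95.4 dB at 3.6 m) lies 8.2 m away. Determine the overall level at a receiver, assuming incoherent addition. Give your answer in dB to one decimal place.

88.4 dB

Apply inverse-square spreading to bring every level to the receiver, then sum 10^(L/10).
vacuum pump: 87.3 − 20·log₁₀(18.6/3.6) = 87.3 − 14.26 = 73.04 dB.
grinder: 95.4 − 20·log₁₀(8.2/3.6) = 95.4 − 7.15 = 88.25 dB.
Σ 10^(L/10) = 6.884e+08 → L_total = 10·log₁₀(6.884e+08) = 88.38 dB.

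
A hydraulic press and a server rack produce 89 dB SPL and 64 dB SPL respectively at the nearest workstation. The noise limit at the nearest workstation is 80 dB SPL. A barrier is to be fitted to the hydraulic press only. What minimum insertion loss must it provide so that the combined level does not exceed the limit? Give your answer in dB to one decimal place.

Everything except the hydraulic press sums to 10^(64/10) = 2.512e+06 in linear terms, 64.00 dB SPL.
To meet 80 dB SPL overall, the treated hydraulic press may contribute at most 10^(80/10) − 2.512e+06 = 9.749e+07, i.e. 79.89 dB SPL.
So the hydraulic press must be reduced from 89 to 79.89 dB SPL: IL = 9.11 dB.

9.1 dB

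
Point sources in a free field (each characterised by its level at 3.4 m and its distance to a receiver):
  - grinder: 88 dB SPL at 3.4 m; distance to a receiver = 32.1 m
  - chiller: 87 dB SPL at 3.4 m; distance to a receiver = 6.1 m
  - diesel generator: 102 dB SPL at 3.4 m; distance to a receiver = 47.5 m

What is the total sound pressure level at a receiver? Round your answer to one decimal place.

83.9 dB SPL

Propagate each source to the receiver with L = L_ref − 20·log₁₀(r/r_ref), then add intensities.
grinder: 88 − 20·log₁₀(32.1/3.4) = 88 − 19.50 = 68.50 dB SPL.
chiller: 87 − 20·log₁₀(6.1/3.4) = 87 − 5.08 = 81.92 dB SPL.
diesel generator: 102 − 20·log₁₀(47.5/3.4) = 102 − 22.90 = 79.10 dB SPL.
Σ 10^(L/10) = 2.440e+08 → L_total = 10·log₁₀(2.440e+08) = 83.87 dB SPL.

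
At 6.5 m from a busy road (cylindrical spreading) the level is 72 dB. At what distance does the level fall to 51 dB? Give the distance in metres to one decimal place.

The 21.0 dB drop corresponds to a distance ratio of 10^(21.0/10) for a line source.
r₂ = 6.5·10^((72−51)/10) = 6.5·10^(21.0/10) = 818.30 m.

818.3 m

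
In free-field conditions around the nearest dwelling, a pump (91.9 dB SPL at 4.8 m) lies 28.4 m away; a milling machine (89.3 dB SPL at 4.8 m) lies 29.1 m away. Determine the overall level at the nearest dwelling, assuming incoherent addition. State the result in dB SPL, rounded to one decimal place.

78.3 dB SPL

Propagate each source to the receiver with L = L_ref − 20·log₁₀(r/r_ref), then add intensities.
pump: 91.9 − 20·log₁₀(28.4/4.8) = 91.9 − 15.44 = 76.46 dB SPL.
milling machine: 89.3 − 20·log₁₀(29.1/4.8) = 89.3 − 15.65 = 73.65 dB SPL.
Σ 10^(L/10) = 6.740e+07 → L_total = 10·log₁₀(6.740e+07) = 78.29 dB SPL.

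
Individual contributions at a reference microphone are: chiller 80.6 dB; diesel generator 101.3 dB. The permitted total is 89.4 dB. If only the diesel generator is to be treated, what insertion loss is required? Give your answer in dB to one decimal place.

The untreated sources together contribute 10^(80.6/10) = 1.148e+08, i.e. 80.60 dB.
To meet 89.4 dB overall, the treated diesel generator may contribute at most 10^(89.4/10) − 1.148e+08 = 7.561e+08, i.e. 88.79 dB.
So the diesel generator must be reduced from 101.3 to 88.79 dB: IL = 12.51 dB.

12.5 dB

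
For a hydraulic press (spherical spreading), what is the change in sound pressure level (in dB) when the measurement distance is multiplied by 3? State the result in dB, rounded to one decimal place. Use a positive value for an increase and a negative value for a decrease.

A point source loses 6 dB per doubling of distance; generally ΔL = −20·log₁₀(r₂/r₁).
ΔL = −20·log₁₀(3) = -9.54 dB.

-9.5 dB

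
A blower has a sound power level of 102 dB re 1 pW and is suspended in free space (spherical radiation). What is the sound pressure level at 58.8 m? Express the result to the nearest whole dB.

56 dB

L_p = L_w − 10·log₁₀(4π·r²) with r = 58.8 m.
4π·r² = 4.345e+04 m², 10·log₁₀ of that is 46.380 dB.
L_p = 102 − 46.380 = 55.62 dB.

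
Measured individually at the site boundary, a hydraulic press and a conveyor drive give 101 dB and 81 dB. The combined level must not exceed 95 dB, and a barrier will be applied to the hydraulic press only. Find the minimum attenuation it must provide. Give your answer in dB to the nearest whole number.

The untreated sources together contribute 10^(81/10) = 1.259e+08, i.e. 81.00 dB.
The limit corresponds to 10^(95/10) = 3.162e+09; subtracting the fixed part leaves 3.036e+09 for the hydraulic press, i.e. 94.82 dB.
Required insertion loss = 101 − 94.82 = 6.18 dB.

6 dB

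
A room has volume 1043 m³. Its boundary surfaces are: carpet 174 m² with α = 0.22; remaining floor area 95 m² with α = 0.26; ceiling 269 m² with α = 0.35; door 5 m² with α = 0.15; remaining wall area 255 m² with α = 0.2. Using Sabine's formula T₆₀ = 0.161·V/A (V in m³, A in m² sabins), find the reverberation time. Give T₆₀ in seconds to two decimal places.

0.80 s

A = Σ Sᵢαᵢ = 174·0.22 + 95·0.26 + 269·0.35 + 5·0.15 + 255·0.2 = 208.88 m².
T₆₀ = 0.161·V/A = 0.161·1043/208.88 = 0.804 s.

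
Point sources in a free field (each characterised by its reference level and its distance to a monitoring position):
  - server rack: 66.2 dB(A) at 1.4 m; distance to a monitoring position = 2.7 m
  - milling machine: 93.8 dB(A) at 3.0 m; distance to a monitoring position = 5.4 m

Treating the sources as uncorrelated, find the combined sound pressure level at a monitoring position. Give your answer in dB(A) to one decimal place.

Propagate each source to the receiver with L = L_ref − 20·log₁₀(r/r_ref), then add intensities.
server rack: 66.2 − 20·log₁₀(2.7/1.4) = 66.2 − 5.70 = 60.50 dB(A).
milling machine: 93.8 − 20·log₁₀(5.4/3.0) = 93.8 − 5.11 = 88.69 dB(A).
Σ 10^(L/10) = 7.415e+08 → L_total = 10·log₁₀(7.415e+08) = 88.70 dB(A).

88.7 dB(A)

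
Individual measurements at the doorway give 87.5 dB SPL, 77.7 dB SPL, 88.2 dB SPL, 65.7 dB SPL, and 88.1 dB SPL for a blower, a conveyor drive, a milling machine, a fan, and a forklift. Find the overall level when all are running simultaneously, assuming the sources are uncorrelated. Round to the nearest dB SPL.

93 dB SPL

Incoherent sources combine by intensity addition: L_total = 10·log₁₀(Σ 10^(L_i/10)).
Σ 10^(L/10) = 10^(87.5/10) + 10^(77.7/10) + 10^(88.2/10) + 10^(65.7/10) + 10^(88.1/10) = 1.931e+09.
L_total = 10·log₁₀(1.931e+09) = 92.86 dB SPL.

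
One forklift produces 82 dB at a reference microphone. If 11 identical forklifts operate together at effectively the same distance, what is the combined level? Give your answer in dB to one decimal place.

92.4 dB

With 11 equal, uncorrelated contributions the intensity is 11× that of one unit, giving a rise of 10·log₁₀ 11.
L_total = 82 + 10·log₁₀(11) = 82 + 10.414 = 92.41 dB.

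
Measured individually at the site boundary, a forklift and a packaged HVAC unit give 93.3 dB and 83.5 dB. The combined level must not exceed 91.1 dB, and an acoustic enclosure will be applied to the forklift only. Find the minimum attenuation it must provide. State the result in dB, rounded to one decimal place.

3.0 dB

Fixed contribution from the other source: Σ 10^(L/10) = 10^(83.5/10) = 2.239e+08 (83.50 dB).
The limit corresponds to 10^(91.1/10) = 1.288e+09; subtracting the fixed part leaves 1.064e+09 for the forklift, i.e. 90.27 dB.
So the forklift must be reduced from 93.3 to 90.27 dB: IL = 3.03 dB.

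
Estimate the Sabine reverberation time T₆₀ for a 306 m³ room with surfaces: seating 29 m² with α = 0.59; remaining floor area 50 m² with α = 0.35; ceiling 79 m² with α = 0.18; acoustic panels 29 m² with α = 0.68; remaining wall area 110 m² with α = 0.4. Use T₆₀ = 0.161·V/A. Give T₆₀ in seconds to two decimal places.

0.44 s

Summing Sᵢαᵢ: 29·0.59 + 50·0.35 + 79·0.18 + 29·0.68 + 110·0.4 = 112.55 m².
T₆₀ = 0.161 × 306 / 112.55 = 0.438 s.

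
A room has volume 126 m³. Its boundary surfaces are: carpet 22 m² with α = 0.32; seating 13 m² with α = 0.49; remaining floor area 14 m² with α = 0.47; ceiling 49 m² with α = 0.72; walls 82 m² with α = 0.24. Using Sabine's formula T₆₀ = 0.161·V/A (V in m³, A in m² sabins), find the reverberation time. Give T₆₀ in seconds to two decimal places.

Total absorption A = 22·0.32 + 13·0.49 + 14·0.47 + 49·0.72 + 82·0.24 = 74.95 m² sabins.
T₆₀ = 0.161·V/A = 0.161·126/74.95 = 0.271 s.

0.27 s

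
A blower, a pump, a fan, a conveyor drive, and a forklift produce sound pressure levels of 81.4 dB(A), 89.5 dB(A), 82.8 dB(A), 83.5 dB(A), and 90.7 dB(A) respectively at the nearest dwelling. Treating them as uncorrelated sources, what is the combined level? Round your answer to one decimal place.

94.2 dB(A)

Incoherent sources combine by intensity addition: L_total = 10·log₁₀(Σ 10^(L_i/10)).
Σ 10^(L/10) = 10^(81.4/10) + 10^(89.5/10) + 10^(82.8/10) + 10^(83.5/10) + 10^(90.7/10) = 2.619e+09.
L_total = 10·log₁₀(2.619e+09) = 94.18 dB(A).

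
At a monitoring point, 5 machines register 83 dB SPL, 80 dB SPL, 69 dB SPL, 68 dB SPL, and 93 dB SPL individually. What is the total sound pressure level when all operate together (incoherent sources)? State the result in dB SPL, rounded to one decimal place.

93.6 dB SPL

For uncorrelated sources the intensities add, so convert each level to linear form, sum, and take 10·log₁₀ of the total.
Σ 10^(L/10) = 10^(83/10) + 10^(80/10) + 10^(69/10) + 10^(68/10) + 10^(93/10) = 2.309e+09.
L_total = 10·log₁₀(2.309e+09) = 93.63 dB SPL.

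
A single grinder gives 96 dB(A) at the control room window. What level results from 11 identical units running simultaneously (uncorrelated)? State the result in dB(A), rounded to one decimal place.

106.4 dB(A)

L_total = L₁ + 10·log₁₀ N for N identical incoherent sources.
L_total = 96 + 10·log₁₀(11) = 96 + 10.414 = 106.41 dB(A).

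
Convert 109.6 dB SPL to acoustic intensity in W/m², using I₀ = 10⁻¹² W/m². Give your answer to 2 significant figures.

0.091 W/m²

L = 10·log₁₀(I/I₀) ⇒ I = I₀·10^(L/10) = 10⁻¹² × 10^10.96.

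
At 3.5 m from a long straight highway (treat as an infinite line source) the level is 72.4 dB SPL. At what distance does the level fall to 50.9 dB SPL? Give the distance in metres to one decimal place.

Line-source spreading drops the level by 10·log₁₀(r₂/r₁); inverting, r₂/r₁ = 10^(ΔL/10).
r₂ = 3.5·10^((72.4−50.9)/10) = 3.5·10^(21.5/10) = 494.39 m.

494.4 m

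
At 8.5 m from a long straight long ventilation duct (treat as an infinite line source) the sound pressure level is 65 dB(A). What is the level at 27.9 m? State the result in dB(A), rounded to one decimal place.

Cylindrical spreading from a line source gives a 10·log₁₀(r₂/r₁) drop.
L₂ = 65 − 10·log₁₀(27.9/8.5) = 65 − 5.162 = 59.84 dB(A).

59.8 dB(A)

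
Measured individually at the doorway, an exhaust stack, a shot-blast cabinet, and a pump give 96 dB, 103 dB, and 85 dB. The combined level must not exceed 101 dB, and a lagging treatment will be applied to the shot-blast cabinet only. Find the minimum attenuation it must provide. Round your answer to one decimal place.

Everything except the shot-blast cabinet sums to 10^(96/10) + 10^(85/10) = 4.297e+09 in linear terms, 96.33 dB.
The limit corresponds to 10^(101/10) = 1.259e+10; subtracting the fixed part leaves 8.292e+09 for the shot-blast cabinet, i.e. 99.19 dB.
So the shot-blast cabinet must be reduced from 103 to 99.19 dB: IL = 3.81 dB.

3.8 dB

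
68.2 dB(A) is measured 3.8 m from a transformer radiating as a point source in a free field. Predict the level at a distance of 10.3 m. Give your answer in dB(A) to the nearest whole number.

60 dB(A)

Spherical spreading from a point source gives a 20·log₁₀(r₂/r₁) drop.
L₂ = 68.2 − 20·log₁₀(10.3/3.8) = 68.2 − 8.661 = 59.54 dB(A).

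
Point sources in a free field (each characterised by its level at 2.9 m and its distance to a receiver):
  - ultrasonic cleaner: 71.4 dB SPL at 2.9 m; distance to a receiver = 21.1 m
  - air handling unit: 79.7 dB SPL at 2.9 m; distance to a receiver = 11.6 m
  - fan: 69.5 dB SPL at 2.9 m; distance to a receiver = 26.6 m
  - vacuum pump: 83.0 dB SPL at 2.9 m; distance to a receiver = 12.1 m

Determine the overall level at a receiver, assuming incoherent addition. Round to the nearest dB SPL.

72 dB SPL

Propagate each source to the receiver with L = L_ref − 20·log₁₀(r/r_ref), then add intensities.
ultrasonic cleaner: 71.4 − 20·log₁₀(21.1/2.9) = 71.4 − 17.24 = 54.16 dB SPL.
air handling unit: 79.7 − 20·log₁₀(11.6/2.9) = 79.7 − 12.04 = 67.66 dB SPL.
fan: 69.5 − 20·log₁₀(26.6/2.9) = 69.5 − 19.25 = 50.25 dB SPL.
vacuum pump: 83.0 − 20·log₁₀(12.1/2.9) = 83.0 − 12.41 = 70.59 dB SPL.
Σ 10^(L/10) = 1.766e+07 → L_total = 10·log₁₀(1.766e+07) = 72.47 dB SPL.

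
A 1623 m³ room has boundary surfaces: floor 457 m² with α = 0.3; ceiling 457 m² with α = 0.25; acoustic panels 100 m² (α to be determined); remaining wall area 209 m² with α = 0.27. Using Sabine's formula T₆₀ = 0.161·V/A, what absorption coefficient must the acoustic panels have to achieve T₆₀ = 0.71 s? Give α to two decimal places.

0.60

From T₆₀ = 0.161·V/A, the target T₆₀ = 0.71 s needs A = 0.161·1623/0.71 = 368.03 m².
Absorption from the other surfaces = 457·0.3 + 457·0.25 + 209·0.27 = 307.78 m², so the acoustic panels must supply 60.25 m² over 100 m².
α = 60.25/100 = 0.603.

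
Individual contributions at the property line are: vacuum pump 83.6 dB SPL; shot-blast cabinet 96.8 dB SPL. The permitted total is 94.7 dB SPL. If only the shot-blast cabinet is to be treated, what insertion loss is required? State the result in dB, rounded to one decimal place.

Everything except the shot-blast cabinet sums to 10^(83.6/10) = 2.291e+08 in linear terms, 83.60 dB SPL.
To meet 94.7 dB SPL overall, the treated shot-blast cabinet may contribute at most 10^(94.7/10) − 2.291e+08 = 2.722e+09, i.e. 94.35 dB SPL.
Required insertion loss = 96.8 − 94.35 = 2.45 dB.

2.5 dB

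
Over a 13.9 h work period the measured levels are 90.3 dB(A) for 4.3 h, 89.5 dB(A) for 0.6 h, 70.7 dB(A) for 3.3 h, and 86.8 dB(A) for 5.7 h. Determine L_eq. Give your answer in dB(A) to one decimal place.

L_eq = 10·log₁₀[(1/T)·Σ tᵢ·10^(Lᵢ/10)] with T = 13.9 h.
Σ tᵢ·10^(Lᵢ/10) = 4.3·10^(90.3/10) + 0.6·10^(89.5/10) + 3.3·10^(70.7/10) + 5.7·10^(86.8/10) = 7.909e+09.
L_eq = 10·log₁₀(7.909e+09/13.9) = 87.55 dB(A).

87.6 dB(A)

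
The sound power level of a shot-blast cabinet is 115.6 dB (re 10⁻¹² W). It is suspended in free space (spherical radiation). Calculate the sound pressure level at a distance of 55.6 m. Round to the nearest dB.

Free-field spherical radiation: L_p = L_w − 10·log₁₀(4π·r²), r = 55.6 m.
4π·r² = 3.885e+04 m², 10·log₁₀ of that is 45.894 dB.
L_p = 115.6 − 45.894 = 69.71 dB.

70 dB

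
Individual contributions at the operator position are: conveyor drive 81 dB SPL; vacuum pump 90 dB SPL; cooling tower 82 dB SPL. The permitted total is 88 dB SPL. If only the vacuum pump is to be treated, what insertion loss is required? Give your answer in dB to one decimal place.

The untreated sources together contribute 10^(81/10) + 10^(82/10) = 2.844e+08, i.e. 84.54 dB SPL.
To meet 88 dB SPL overall, the treated vacuum pump may contribute at most 10^(88/10) − 2.844e+08 = 3.466e+08, i.e. 85.40 dB SPL.
Required insertion loss = 90 − 85.40 = 4.60 dB.

4.6 dB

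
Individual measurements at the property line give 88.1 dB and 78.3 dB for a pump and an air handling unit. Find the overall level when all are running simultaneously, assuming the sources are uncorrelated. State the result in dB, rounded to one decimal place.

88.5 dB

For uncorrelated sources the intensities add, so convert each level to linear form, sum, and take 10·log₁₀ of the total.
Σ 10^(L/10) = 10^(88.1/10) + 10^(78.3/10) = 7.133e+08.
L_total = 10·log₁₀(7.133e+08) = 88.53 dB.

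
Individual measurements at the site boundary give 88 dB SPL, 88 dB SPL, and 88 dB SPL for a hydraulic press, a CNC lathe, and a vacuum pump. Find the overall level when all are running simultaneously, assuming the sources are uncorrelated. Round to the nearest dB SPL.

For uncorrelated sources the intensities add, so convert each level to linear form, sum, and take 10·log₁₀ of the total.
Σ 10^(L/10) = 10^(88/10) + 10^(88/10) + 10^(88/10) = 1.893e+09.
L_total = 10·log₁₀(1.893e+09) = 92.77 dB SPL.

93 dB SPL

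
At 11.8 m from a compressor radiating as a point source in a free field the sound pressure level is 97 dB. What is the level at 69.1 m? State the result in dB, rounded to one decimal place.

81.6 dB

Point-source attenuation: ΔL = 20·log₁₀(r₂/r₁) = 20·log₁₀(69.1/11.8) = 15.352 dB.
L₂ = 97 − 20·log₁₀(69.1/11.8) = 97 − 15.352 = 81.65 dB.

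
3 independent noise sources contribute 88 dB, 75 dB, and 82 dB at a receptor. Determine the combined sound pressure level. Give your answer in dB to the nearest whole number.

Incoherent sources combine by intensity addition: L_total = 10·log₁₀(Σ 10^(L_i/10)).
Σ 10^(L/10) = 10^(88/10) + 10^(75/10) + 10^(82/10) = 8.211e+08.
L_total = 10·log₁₀(8.211e+08) = 89.14 dB.

89 dB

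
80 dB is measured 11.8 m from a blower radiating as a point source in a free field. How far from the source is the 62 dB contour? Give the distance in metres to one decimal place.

For a point source L₁ − L₂ = 20·log₁₀(r₂/r₁), so r₂ = r₁·10^((L₁−L₂)/20).
r₂ = 11.8·10^((80−62)/20) = 11.8·10^(18.0/20) = 93.73 m.

93.7 m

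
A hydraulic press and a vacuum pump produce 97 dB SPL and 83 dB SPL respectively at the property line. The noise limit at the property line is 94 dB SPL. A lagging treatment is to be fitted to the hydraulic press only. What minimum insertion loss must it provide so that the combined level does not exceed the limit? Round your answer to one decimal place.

Fixed contribution from the other source: Σ 10^(L/10) = 10^(83/10) = 1.995e+08 (83.00 dB SPL).
To meet 94 dB SPL overall, the treated hydraulic press may contribute at most 10^(94/10) − 1.995e+08 = 2.312e+09, i.e. 93.64 dB SPL.
So the hydraulic press must be reduced from 97 to 93.64 dB SPL: IL = 3.36 dB.

3.4 dB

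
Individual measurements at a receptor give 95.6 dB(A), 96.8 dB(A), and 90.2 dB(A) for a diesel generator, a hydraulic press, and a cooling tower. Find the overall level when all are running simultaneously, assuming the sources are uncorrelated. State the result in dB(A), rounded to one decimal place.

99.8 dB(A)

Incoherent sources combine by intensity addition: L_total = 10·log₁₀(Σ 10^(L_i/10)).
Σ 10^(L/10) = 10^(95.6/10) + 10^(96.8/10) + 10^(90.2/10) = 9.464e+09.
L_total = 10·log₁₀(9.464e+09) = 99.76 dB(A).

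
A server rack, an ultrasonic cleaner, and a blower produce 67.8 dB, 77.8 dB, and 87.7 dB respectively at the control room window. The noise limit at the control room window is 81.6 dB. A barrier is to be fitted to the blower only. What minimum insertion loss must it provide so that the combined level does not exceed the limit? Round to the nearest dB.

Everything except the blower sums to 10^(67.8/10) + 10^(77.8/10) = 6.628e+07 in linear terms, 78.21 dB.
To meet 81.6 dB overall, the treated blower may contribute at most 10^(81.6/10) − 6.628e+07 = 7.826e+07, i.e. 78.94 dB.
So the blower must be reduced from 87.7 to 78.94 dB: IL = 8.76 dB.

9 dB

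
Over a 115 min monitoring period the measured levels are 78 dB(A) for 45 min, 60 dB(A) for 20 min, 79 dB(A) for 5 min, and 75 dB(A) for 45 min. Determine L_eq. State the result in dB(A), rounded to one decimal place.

76.1 dB(A)

The energy average is taken in the linear domain: L_eq = 10·log₁₀[(Σ tᵢ·10^(Lᵢ/10))/T], T = 115 min.
Σ tᵢ·10^(Lᵢ/10) = 45·10^(78/10) + 20·10^(60/10) + 5·10^(79/10) + 45·10^(75/10) = 4.679e+09.
L_eq = 10·log₁₀(4.679e+09/115) = 76.10 dB(A).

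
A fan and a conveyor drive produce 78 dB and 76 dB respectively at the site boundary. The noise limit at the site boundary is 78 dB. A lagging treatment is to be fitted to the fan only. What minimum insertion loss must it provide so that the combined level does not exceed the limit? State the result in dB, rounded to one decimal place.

The untreated sources together contribute 10^(76/10) = 3.981e+07, i.e. 76.00 dB.
To meet 78 dB overall, the treated fan may contribute at most 10^(78/10) − 3.981e+07 = 2.329e+07, i.e. 73.67 dB.
Required insertion loss = 78 − 73.67 = 4.33 dB.

4.3 dB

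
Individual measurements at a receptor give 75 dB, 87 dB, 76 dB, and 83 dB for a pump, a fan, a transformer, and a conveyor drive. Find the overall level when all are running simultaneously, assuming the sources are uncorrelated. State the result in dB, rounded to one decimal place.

88.9 dB

Incoherent sources combine by intensity addition: L_total = 10·log₁₀(Σ 10^(L_i/10)).
Σ 10^(L/10) = 10^(75/10) + 10^(87/10) + 10^(76/10) + 10^(83/10) = 7.721e+08.
L_total = 10·log₁₀(7.721e+08) = 88.88 dB.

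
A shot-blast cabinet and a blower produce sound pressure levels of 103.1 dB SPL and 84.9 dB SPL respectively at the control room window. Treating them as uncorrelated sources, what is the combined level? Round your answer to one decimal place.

Incoherent sources combine by intensity addition: L_total = 10·log₁₀(Σ 10^(L_i/10)).
Σ 10^(L/10) = 10^(103.1/10) + 10^(84.9/10) = 2.073e+10.
L_total = 10·log₁₀(2.073e+10) = 103.17 dB SPL.

103.2 dB SPL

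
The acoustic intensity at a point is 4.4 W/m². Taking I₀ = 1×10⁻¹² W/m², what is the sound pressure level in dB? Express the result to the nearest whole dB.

126 dB

Dividing by I₀ shifts the exponent by 12: I/I₀ = 4.4×10^12.
L = 10·(0.6435 + 12) = 126.43 dB.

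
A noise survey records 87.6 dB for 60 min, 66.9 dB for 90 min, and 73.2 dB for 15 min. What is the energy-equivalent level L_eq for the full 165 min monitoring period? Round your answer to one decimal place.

Weight each interval's intensity by its duration and average over T = 165 min:
Σ tᵢ·10^(Lᵢ/10) = 60·10^(87.6/10) + 90·10^(66.9/10) + 15·10^(73.2/10) = 3.528e+10.
L_eq = 10·log₁₀(3.528e+10/165) = 83.30 dB.

83.3 dB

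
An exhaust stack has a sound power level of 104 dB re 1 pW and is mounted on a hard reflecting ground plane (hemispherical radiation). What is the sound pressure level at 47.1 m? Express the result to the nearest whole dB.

L_p = L_w − 10·log₁₀(2π·r²) with r = 47.1 m.
2π·r² = 1.394e+04 m², 10·log₁₀ of that is 41.442 dB.
L_p = 104 − 41.442 = 62.56 dB.

63 dB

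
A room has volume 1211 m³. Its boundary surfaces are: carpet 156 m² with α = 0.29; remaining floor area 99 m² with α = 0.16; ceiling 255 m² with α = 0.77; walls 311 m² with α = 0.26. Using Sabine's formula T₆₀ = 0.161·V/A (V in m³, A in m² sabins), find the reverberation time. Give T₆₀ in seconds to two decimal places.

A = Σ Sᵢαᵢ = 156·0.29 + 99·0.16 + 255·0.77 + 311·0.26 = 338.29 m².
T₆₀ = 0.161·V/A = 0.161·1211/338.29 = 0.576 s.

0.58 s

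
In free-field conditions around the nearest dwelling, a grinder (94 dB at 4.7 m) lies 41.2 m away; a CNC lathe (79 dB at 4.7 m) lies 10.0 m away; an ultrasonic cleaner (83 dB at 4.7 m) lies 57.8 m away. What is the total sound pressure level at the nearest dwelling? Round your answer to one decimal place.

Propagate each source to the receiver with L = L_ref − 20·log₁₀(r/r_ref), then add intensities.
grinder: 94 − 20·log₁₀(41.2/4.7) = 94 − 18.86 = 75.14 dB.
CNC lathe: 79 − 20·log₁₀(10.0/4.7) = 79 − 6.56 = 72.44 dB.
ultrasonic cleaner: 83 − 20·log₁₀(57.8/4.7) = 83 − 21.80 = 61.20 dB.
Σ 10^(L/10) = 5.155e+07 → L_total = 10·log₁₀(5.155e+07) = 77.12 dB.

77.1 dB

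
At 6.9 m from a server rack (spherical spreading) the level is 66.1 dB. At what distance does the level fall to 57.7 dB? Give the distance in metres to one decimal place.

18.1 m

For a point source L₁ − L₂ = 20·log₁₀(r₂/r₁), so r₂ = r₁·10^((L₁−L₂)/20).
r₂ = 6.9·10^((66.1−57.7)/20) = 6.9·10^(8.4/20) = 18.15 m.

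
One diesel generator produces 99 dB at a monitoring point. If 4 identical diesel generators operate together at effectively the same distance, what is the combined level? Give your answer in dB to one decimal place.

105.0 dB

N identical incoherent sources raise the level by 10·log₁₀ N.
L_total = 99 + 10·log₁₀(4) = 99 + 6.021 = 105.02 dB.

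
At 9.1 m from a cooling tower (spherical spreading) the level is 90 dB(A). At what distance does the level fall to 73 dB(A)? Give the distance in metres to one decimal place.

64.4 m

Point-source spreading drops the level by 20·log₁₀(r₂/r₁); inverting, r₂/r₁ = 10^(ΔL/20).
r₂ = 9.1·10^((90−73)/20) = 9.1·10^(17.0/20) = 64.42 m.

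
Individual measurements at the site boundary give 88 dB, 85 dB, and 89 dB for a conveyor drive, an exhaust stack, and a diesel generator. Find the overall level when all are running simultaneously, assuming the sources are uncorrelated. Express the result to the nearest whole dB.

92 dB

Incoherent sources combine by intensity addition: L_total = 10·log₁₀(Σ 10^(L_i/10)).
Σ 10^(L/10) = 10^(88/10) + 10^(85/10) + 10^(89/10) = 1.742e+09.
L_total = 10·log₁₀(1.742e+09) = 92.41 dB.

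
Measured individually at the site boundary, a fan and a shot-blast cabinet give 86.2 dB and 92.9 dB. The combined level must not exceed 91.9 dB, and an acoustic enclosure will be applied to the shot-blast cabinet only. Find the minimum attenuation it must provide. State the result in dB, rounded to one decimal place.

2.4 dB

The untreated sources together contribute 10^(86.2/10) = 4.169e+08, i.e. 86.20 dB.
To meet 91.9 dB overall, the treated shot-blast cabinet may contribute at most 10^(91.9/10) − 4.169e+08 = 1.132e+09, i.e. 90.54 dB.
Required insertion loss = 92.9 − 90.54 = 2.36 dB.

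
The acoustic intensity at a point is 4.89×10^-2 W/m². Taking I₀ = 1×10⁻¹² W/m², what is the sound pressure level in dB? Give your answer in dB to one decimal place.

I/I₀ = 4.89×10^-2/10⁻¹² = 4.89×10^10, and L = 10·log₁₀(I/I₀).
L = 10·(0.6893 + 10) = 106.89 dB.

106.9 dB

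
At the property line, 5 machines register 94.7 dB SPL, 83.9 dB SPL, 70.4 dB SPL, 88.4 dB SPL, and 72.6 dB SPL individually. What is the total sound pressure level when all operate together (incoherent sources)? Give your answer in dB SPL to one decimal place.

95.9 dB SPL

For uncorrelated sources the intensities add, so convert each level to linear form, sum, and take 10·log₁₀ of the total.
Σ 10^(L/10) = 10^(94.7/10) + 10^(83.9/10) + 10^(70.4/10) + 10^(88.4/10) + 10^(72.6/10) = 3.918e+09.
L_total = 10·log₁₀(3.918e+09) = 95.93 dB SPL.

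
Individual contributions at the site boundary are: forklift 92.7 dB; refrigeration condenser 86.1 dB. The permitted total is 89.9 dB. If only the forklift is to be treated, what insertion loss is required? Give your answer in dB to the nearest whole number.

Fixed contribution from the other source: Σ 10^(L/10) = 10^(86.1/10) = 4.074e+08 (86.10 dB).
To meet 89.9 dB overall, the treated forklift may contribute at most 10^(89.9/10) − 4.074e+08 = 5.699e+08, i.e. 87.56 dB.
So the forklift must be reduced from 92.7 to 87.56 dB: IL = 5.14 dB.

5 dB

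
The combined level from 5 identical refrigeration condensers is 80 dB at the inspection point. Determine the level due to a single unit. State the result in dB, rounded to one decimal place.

5 equal contributions raise the level by 10·log₁₀ 5 = 6.990 dB, so each unit alone gives 80 − 6.990.

73.0 dB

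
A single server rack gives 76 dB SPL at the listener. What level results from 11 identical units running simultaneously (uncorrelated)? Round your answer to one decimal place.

86.4 dB SPL

With 11 equal, uncorrelated contributions the intensity is 11× that of one unit, giving a rise of 10·log₁₀ 11.
L_total = 76 + 10·log₁₀(11) = 76 + 10.414 = 86.41 dB SPL.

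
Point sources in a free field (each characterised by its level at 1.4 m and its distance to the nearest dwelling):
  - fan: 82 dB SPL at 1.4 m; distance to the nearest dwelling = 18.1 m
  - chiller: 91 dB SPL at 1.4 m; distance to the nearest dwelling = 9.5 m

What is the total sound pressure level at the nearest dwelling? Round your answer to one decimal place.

74.5 dB SPL

Apply inverse-square spreading to bring every level to the receiver, then sum 10^(L/10).
fan: 82 − 20·log₁₀(18.1/1.4) = 82 − 22.23 = 59.77 dB SPL.
chiller: 91 − 20·log₁₀(9.5/1.4) = 91 − 16.63 = 74.37 dB SPL.
Σ 10^(L/10) = 2.829e+07 → L_total = 10·log₁₀(2.829e+07) = 74.52 dB SPL.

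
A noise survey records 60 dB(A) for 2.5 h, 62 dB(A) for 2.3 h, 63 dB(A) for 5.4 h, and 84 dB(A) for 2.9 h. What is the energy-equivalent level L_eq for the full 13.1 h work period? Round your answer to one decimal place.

77.6 dB(A)

Weight each interval's intensity by its duration and average over T = 13.1 h:
Σ tᵢ·10^(Lᵢ/10) = 2.5·10^(60/10) + 2.3·10^(62/10) + 5.4·10^(63/10) + 2.9·10^(84/10) = 7.454e+08.
L_eq = 10·log₁₀(7.454e+08/13.1) = 77.55 dB(A).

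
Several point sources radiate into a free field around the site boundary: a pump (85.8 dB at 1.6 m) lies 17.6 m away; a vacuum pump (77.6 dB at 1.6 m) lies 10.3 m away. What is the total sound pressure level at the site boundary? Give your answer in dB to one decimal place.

Apply inverse-square spreading to bring every level to the receiver, then sum 10^(L/10).
pump: 85.8 − 20·log₁₀(17.6/1.6) = 85.8 − 20.83 = 64.97 dB.
vacuum pump: 77.6 − 20·log₁₀(10.3/1.6) = 77.6 − 16.17 = 61.43 dB.
Σ 10^(L/10) = 4.531e+06 → L_total = 10·log₁₀(4.531e+06) = 66.56 dB.

66.6 dB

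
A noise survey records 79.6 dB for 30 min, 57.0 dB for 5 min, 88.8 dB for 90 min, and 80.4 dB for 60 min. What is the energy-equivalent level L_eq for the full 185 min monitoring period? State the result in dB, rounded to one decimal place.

L_eq = 10·log₁₀[(1/T)·Σ tᵢ·10^(Lᵢ/10)] with T = 185 min.
Σ tᵢ·10^(Lᵢ/10) = 30·10^(79.6/10) + 5·10^(57.0/10) + 90·10^(88.8/10) + 60·10^(80.4/10) = 7.759e+10.
L_eq = 10·log₁₀(7.759e+10/185) = 86.23 dB.

86.2 dB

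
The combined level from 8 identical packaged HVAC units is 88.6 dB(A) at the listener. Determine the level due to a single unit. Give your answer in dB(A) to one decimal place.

For N identical incoherent sources L_total = L₁ + 10·log₁₀ N, so L₁ = 88.6 − 10·log₁₀(8) = 88.6 − 9.031.

79.6 dB(A)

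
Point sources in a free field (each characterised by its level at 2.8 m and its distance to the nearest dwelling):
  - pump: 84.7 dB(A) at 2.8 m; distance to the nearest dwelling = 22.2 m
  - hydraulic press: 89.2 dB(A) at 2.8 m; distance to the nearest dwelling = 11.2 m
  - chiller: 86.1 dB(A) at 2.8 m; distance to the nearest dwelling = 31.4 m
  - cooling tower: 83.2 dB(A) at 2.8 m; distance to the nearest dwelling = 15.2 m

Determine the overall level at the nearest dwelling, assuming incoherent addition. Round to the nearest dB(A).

Propagate each source to the receiver with L = L_ref − 20·log₁₀(r/r_ref), then add intensities.
pump: 84.7 − 20·log₁₀(22.2/2.8) = 84.7 − 17.98 = 66.72 dB(A).
hydraulic press: 89.2 − 20·log₁₀(11.2/2.8) = 89.2 − 12.04 = 77.16 dB(A).
chiller: 86.1 − 20·log₁₀(31.4/2.8) = 86.1 − 21.00 = 65.10 dB(A).
cooling tower: 83.2 − 20·log₁₀(15.2/2.8) = 83.2 − 14.69 = 68.51 dB(A).
Σ 10^(L/10) = 6.701e+07 → L_total = 10·log₁₀(6.701e+07) = 78.26 dB(A).

78 dB(A)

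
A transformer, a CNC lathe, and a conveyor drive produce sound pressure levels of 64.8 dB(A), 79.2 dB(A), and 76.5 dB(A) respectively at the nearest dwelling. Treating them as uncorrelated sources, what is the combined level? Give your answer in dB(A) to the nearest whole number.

81 dB(A)

Incoherent sources combine by intensity addition: L_total = 10·log₁₀(Σ 10^(L_i/10)).
Σ 10^(L/10) = 10^(64.8/10) + 10^(79.2/10) + 10^(76.5/10) = 1.309e+08.
L_total = 10·log₁₀(1.309e+08) = 81.17 dB(A).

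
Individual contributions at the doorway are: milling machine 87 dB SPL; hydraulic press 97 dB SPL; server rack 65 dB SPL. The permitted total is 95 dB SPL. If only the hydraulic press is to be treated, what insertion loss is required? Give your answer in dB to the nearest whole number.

Everything except the hydraulic press sums to 10^(87/10) + 10^(65/10) = 5.043e+08 in linear terms, 87.03 dB SPL.
To meet 95 dB SPL overall, the treated hydraulic press may contribute at most 10^(95/10) − 5.043e+08 = 2.658e+09, i.e. 94.25 dB SPL.
So the hydraulic press must be reduced from 97 to 94.25 dB SPL: IL = 2.75 dB.

3 dB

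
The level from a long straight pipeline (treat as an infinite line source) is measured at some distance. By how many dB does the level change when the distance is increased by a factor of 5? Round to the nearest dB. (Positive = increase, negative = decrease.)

-7 dB

A line source loses 3 dB per doubling of distance; generally ΔL = −10·log₁₀(r₂/r₁).
ΔL = −10·log₁₀(5) = -6.99 dB.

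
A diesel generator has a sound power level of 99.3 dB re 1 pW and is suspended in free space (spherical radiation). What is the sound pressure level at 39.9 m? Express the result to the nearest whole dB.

The power spreads over a sphere of area 4π·r², so L_p = L_w − 10·log₁₀(4π·r²).
4π·r² = 2.001e+04 m², 10·log₁₀ of that is 43.012 dB.
L_p = 99.3 − 43.012 = 56.29 dB.

56 dB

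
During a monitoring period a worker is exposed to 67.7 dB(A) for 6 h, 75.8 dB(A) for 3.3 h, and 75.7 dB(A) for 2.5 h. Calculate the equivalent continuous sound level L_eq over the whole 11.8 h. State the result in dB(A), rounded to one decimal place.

73.3 dB(A)

The energy average is taken in the linear domain: L_eq = 10·log₁₀[(Σ tᵢ·10^(Lᵢ/10))/T], T = 11.8 h.
Σ tᵢ·10^(Lᵢ/10) = 6·10^(67.7/10) + 3.3·10^(75.8/10) + 2.5·10^(75.7/10) = 2.537e+08.
L_eq = 10·log₁₀(2.537e+08/11.8) = 73.32 dB(A).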